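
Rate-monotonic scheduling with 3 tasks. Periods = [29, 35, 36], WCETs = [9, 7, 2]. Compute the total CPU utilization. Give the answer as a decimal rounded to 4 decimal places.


Compute individual utilizations (exact fractions):
  Task 1: C/T = 9/29 (approx. 0.3103)
  Task 2: C/T = 7/35 = 1/5 (approx. 0.2)
  Task 3: C/T = 2/36 = 1/18 (approx. 0.0556)
Total utilization U = 9/29 + 1/5 + 1/18 = 1477/2610
Rounded to 4 decimal places: U = 0.5659
RM (Liu & Layland) bound for 3 tasks = 0.779763; compare with U = 1477/2610 (approx. 0.565900)
U <= bound, so schedulable by RM sufficient condition.

0.5659


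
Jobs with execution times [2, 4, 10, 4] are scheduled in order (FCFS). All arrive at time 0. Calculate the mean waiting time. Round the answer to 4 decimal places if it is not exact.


FCFS order (as given): [2, 4, 10, 4]
Waiting times:
  Job 1: wait = 0
  Job 2: wait = 2
  Job 3: wait = 6
  Job 4: wait = 16
Sum of waiting times = 24
Average waiting time = 24/4 = 6.0

6.0


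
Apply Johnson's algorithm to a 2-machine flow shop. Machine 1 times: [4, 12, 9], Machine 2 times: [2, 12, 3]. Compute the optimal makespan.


Apply Johnson's rule:
  Group 1 (a <= b): [(2, 12, 12)]
  Group 2 (a > b): [(3, 9, 3), (1, 4, 2)]
Optimal job order: [2, 3, 1]
Schedule:
  Job 2: M1 done at 12, M2 done at 24
  Job 3: M1 done at 21, M2 done at 27
  Job 1: M1 done at 25, M2 done at 29
Makespan = 29

29


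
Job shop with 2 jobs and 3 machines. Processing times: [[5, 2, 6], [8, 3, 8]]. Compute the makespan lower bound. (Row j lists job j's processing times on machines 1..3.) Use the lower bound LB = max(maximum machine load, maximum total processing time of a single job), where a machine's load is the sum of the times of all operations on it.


Machine loads:
  Machine 1: 5 + 8 = 13
  Machine 2: 2 + 3 = 5
  Machine 3: 6 + 8 = 14
Max machine load = 14
Job totals:
  Job 1: 13
  Job 2: 19
Max job total = 19
Lower bound = max(14, 19) = 19

19


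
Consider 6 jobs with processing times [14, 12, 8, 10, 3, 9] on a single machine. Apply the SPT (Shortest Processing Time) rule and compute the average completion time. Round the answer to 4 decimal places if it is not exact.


Sort jobs by processing time (SPT order): [3, 8, 9, 10, 12, 14]
Compute completion times sequentially:
  Job 1: processing = 3, completes at 3
  Job 2: processing = 8, completes at 11
  Job 3: processing = 9, completes at 20
  Job 4: processing = 10, completes at 30
  Job 5: processing = 12, completes at 42
  Job 6: processing = 14, completes at 56
Sum of completion times = 162
Average completion time = 162/6 = 27.0

27.0


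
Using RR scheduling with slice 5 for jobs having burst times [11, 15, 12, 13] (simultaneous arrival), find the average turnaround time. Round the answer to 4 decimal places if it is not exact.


Time quantum = 5
Execution trace:
  J1 runs 5 units, time = 5
  J2 runs 5 units, time = 10
  J3 runs 5 units, time = 15
  J4 runs 5 units, time = 20
  J1 runs 5 units, time = 25
  J2 runs 5 units, time = 30
  J3 runs 5 units, time = 35
  J4 runs 5 units, time = 40
  J1 runs 1 units, time = 41
  J2 runs 5 units, time = 46
  J3 runs 2 units, time = 48
  J4 runs 3 units, time = 51
Finish times: [41, 46, 48, 51]
Average turnaround = 186/4 = 46.5

46.5


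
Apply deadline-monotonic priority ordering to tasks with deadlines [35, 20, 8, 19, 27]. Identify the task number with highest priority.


Sort tasks by relative deadline (ascending):
  Task 3: deadline = 8
  Task 4: deadline = 19
  Task 2: deadline = 20
  Task 5: deadline = 27
  Task 1: deadline = 35
Priority order (highest first): [3, 4, 2, 5, 1]
Highest priority task = 3

3


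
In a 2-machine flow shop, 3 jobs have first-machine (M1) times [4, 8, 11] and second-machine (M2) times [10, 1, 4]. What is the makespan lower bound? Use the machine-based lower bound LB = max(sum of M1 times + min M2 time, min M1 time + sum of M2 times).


LB1 = sum(M1 times) + min(M2 times) = 23 + 1 = 24
LB2 = min(M1 times) + sum(M2 times) = 4 + 15 = 19
Lower bound = max(LB1, LB2) = max(24, 19) = 24

24


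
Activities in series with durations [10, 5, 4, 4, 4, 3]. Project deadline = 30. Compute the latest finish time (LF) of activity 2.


LF(activity 2) = deadline - sum of successor durations
Successors: activities 3 through 6 with durations [4, 4, 4, 3]
Sum of successor durations = 15
LF = 30 - 15 = 15

15


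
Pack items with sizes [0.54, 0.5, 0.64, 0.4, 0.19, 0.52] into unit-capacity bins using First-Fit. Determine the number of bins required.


Place items sequentially using First-Fit:
  Item 0.54 -> new Bin 1
  Item 0.5 -> new Bin 2
  Item 0.64 -> new Bin 3
  Item 0.4 -> Bin 1 (now 0.94)
  Item 0.19 -> Bin 2 (now 0.69)
  Item 0.52 -> new Bin 4
Total bins used = 4

4


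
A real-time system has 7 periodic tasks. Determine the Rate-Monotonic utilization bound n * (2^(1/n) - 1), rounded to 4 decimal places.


Compute 2^(1/7) = 1.1040895137
Subtract 1: 1.1040895137 - 1 = 0.1040895137
Multiply by n: 7 * 0.1040895137 = 0.7286265959
Round to 4 dp: 0.7286

0.7286


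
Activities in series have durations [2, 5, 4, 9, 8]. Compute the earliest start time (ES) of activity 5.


Activity 5 starts after activities 1 through 4 complete.
Predecessor durations: [2, 5, 4, 9]
ES = 2 + 5 + 4 + 9 = 20

20


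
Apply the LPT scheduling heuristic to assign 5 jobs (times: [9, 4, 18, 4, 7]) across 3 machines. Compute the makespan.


Sort jobs in decreasing order (LPT): [18, 9, 7, 4, 4]
Assign each job to the least loaded machine:
  Machine 1: jobs [18], load = 18
  Machine 2: jobs [9, 4], load = 13
  Machine 3: jobs [7, 4], load = 11
Makespan = max load = 18

18


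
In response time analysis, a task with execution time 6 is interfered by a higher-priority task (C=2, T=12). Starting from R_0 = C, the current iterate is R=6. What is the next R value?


R_next = C + ceil(R_prev / T_hp) * C_hp
ceil(6 / 12) = ceil(0.5) = 1
Interference = 1 * 2 = 2
R_next = 6 + 2 = 8

8


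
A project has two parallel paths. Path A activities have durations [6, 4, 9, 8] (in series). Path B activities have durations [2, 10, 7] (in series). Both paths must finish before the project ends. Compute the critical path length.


Path A total = 6 + 4 + 9 + 8 = 27
Path B total = 2 + 10 + 7 = 19
Critical path = longest path = max(27, 19) = 27

27


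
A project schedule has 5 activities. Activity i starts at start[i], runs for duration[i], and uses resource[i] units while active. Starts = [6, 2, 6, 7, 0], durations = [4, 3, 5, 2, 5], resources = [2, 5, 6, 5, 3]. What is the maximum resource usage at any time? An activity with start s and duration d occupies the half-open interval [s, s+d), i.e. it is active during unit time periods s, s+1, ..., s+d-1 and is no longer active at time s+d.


Each activity i is active on [start_i, start_i + duration_i).
Compute total resource usage per time slot:
  t=0: active resources = [3], total = 3
  t=1: active resources = [3], total = 3
  t=2: active resources = [5, 3], total = 8
  t=3: active resources = [5, 3], total = 8
  t=4: active resources = [5, 3], total = 8
  t=5: active resources = [], total = 0
  t=6: active resources = [2, 6], total = 8
  t=7: active resources = [2, 6, 5], total = 13
  t=8: active resources = [2, 6, 5], total = 13
  t=9: active resources = [2, 6], total = 8
  t=10: active resources = [6], total = 6
Peak resource demand = 13

13


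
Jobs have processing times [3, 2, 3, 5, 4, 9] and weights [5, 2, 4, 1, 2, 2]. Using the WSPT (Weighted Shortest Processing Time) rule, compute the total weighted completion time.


Compute p/w ratios and sort ascending (WSPT): [(3, 5), (3, 4), (2, 2), (4, 2), (9, 2), (5, 1)]
Compute weighted completion times:
  Job (p=3,w=5): C=3, w*C=5*3=15
  Job (p=3,w=4): C=6, w*C=4*6=24
  Job (p=2,w=2): C=8, w*C=2*8=16
  Job (p=4,w=2): C=12, w*C=2*12=24
  Job (p=9,w=2): C=21, w*C=2*21=42
  Job (p=5,w=1): C=26, w*C=1*26=26
Total weighted completion time = 147

147


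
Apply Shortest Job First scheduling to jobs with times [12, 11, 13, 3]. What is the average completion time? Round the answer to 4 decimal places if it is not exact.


SJF order (ascending): [3, 11, 12, 13]
Completion times:
  Job 1: burst=3, C=3
  Job 2: burst=11, C=14
  Job 3: burst=12, C=26
  Job 4: burst=13, C=39
Average completion = 82/4 = 20.5

20.5


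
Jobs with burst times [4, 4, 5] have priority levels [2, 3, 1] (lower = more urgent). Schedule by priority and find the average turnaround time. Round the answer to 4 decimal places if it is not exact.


Sort by priority (ascending = highest first):
Order: [(1, 5), (2, 4), (3, 4)]
Completion times:
  Priority 1, burst=5, C=5
  Priority 2, burst=4, C=9
  Priority 3, burst=4, C=13
Average turnaround = 27/3 = 9.0

9.0


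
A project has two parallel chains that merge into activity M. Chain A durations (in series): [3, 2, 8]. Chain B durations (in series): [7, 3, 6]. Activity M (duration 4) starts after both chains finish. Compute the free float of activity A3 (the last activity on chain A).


ES(A3) = sum of predecessors on chain A = 5
EF(A3) = ES + duration = 5 + 8 = 13
Successor of A3 is M. ES(M) = max(sum(A), sum(B)) = max(13, 16) = 16
Free float = ES(successor) - EF(current) = 16 - 13 = 3

3


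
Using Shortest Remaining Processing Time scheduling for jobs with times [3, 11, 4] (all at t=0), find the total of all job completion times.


Since all jobs arrive at t=0, SRPT equals SPT ordering.
SPT order: [3, 4, 11]
Completion times:
  Job 1: p=3, C=3
  Job 2: p=4, C=7
  Job 3: p=11, C=18
Total completion time = 3 + 7 + 18 = 28

28


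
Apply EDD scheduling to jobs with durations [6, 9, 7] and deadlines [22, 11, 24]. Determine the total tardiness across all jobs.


Sort by due date (EDD order): [(9, 11), (6, 22), (7, 24)]
Compute completion times and tardiness:
  Job 1: p=9, d=11, C=9, tardiness=max(0,9-11)=0
  Job 2: p=6, d=22, C=15, tardiness=max(0,15-22)=0
  Job 3: p=7, d=24, C=22, tardiness=max(0,22-24)=0
Total tardiness = 0

0


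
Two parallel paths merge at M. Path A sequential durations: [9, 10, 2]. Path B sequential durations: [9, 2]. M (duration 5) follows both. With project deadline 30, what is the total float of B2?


Forward pass: ES(B2) = sum of predecessors on chain B = 9
EF = ES + duration = 9 + 2 = 11
Backward pass: LF(M) = deadline = 30; LS(M) = 30 - 5 = 25
LF(B2) = LS(M) - sum(successors on chain B) = 25 - 0 = 25
LS = LF - duration = 25 - 2 = 23
Total float = LS - ES = 23 - 9 = 14

14


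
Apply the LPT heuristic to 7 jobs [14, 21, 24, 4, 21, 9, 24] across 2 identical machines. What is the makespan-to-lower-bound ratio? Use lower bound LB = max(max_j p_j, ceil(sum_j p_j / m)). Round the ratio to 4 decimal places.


LPT order: [24, 24, 21, 21, 14, 9, 4]
Machine loads after assignment: [59, 58]
LPT makespan = 59
Lower bound = max(max_job, ceil(total/2)) = max(24, 59) = 59
Ratio = 59 / 59 = 1.0

1.0


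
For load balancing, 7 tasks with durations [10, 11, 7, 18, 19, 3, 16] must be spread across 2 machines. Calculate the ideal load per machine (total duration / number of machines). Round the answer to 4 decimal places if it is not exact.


Total processing time = 10 + 11 + 7 + 18 + 19 + 3 + 16 = 84
Number of machines = 2
Ideal balanced load = 84 / 2 = 42.0

42.0


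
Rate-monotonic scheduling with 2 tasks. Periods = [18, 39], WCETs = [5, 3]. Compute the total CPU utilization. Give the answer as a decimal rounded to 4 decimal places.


Compute individual utilizations (exact fractions):
  Task 1: C/T = 5/18 (approx. 0.2778)
  Task 2: C/T = 3/39 = 1/13 (approx. 0.0769)
Total utilization U = 5/18 + 1/13 = 83/234
Rounded to 4 decimal places: U = 0.3547
RM (Liu & Layland) bound for 2 tasks = 0.828427; compare with U = 83/234 (approx. 0.354701)
U <= bound, so schedulable by RM sufficient condition.

0.3547


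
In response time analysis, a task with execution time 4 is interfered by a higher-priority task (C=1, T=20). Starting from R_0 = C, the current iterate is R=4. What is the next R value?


R_next = C + ceil(R_prev / T_hp) * C_hp
ceil(4 / 20) = ceil(0.2) = 1
Interference = 1 * 1 = 1
R_next = 4 + 1 = 5

5


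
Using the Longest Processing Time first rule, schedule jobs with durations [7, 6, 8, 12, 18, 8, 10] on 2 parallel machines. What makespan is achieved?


Sort jobs in decreasing order (LPT): [18, 12, 10, 8, 8, 7, 6]
Assign each job to the least loaded machine:
  Machine 1: jobs [18, 8, 7], load = 33
  Machine 2: jobs [12, 10, 8, 6], load = 36
Makespan = max load = 36

36


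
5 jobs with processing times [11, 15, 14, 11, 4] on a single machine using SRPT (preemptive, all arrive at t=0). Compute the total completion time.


Since all jobs arrive at t=0, SRPT equals SPT ordering.
SPT order: [4, 11, 11, 14, 15]
Completion times:
  Job 1: p=4, C=4
  Job 2: p=11, C=15
  Job 3: p=11, C=26
  Job 4: p=14, C=40
  Job 5: p=15, C=55
Total completion time = 4 + 15 + 26 + 40 + 55 = 140

140


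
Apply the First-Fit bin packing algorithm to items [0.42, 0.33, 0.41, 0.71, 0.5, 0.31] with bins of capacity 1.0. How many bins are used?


Place items sequentially using First-Fit:
  Item 0.42 -> new Bin 1
  Item 0.33 -> Bin 1 (now 0.75)
  Item 0.41 -> new Bin 2
  Item 0.71 -> new Bin 3
  Item 0.5 -> Bin 2 (now 0.91)
  Item 0.31 -> new Bin 4
Total bins used = 4

4


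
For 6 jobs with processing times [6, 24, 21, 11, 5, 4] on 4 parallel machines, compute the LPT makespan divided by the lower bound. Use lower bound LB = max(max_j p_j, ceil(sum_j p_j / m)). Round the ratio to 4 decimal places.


LPT order: [24, 21, 11, 6, 5, 4]
Machine loads after assignment: [24, 21, 15, 11]
LPT makespan = 24
Lower bound = max(max_job, ceil(total/4)) = max(24, 18) = 24
Ratio = 24 / 24 = 1.0

1.0


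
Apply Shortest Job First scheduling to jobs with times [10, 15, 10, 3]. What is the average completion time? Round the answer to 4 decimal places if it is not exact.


SJF order (ascending): [3, 10, 10, 15]
Completion times:
  Job 1: burst=3, C=3
  Job 2: burst=10, C=13
  Job 3: burst=10, C=23
  Job 4: burst=15, C=38
Average completion = 77/4 = 19.25

19.25


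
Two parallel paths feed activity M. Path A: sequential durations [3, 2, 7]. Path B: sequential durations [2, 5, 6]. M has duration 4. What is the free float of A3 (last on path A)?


ES(A3) = sum of predecessors on chain A = 5
EF(A3) = ES + duration = 5 + 7 = 12
Successor of A3 is M. ES(M) = max(sum(A), sum(B)) = max(12, 13) = 13
Free float = ES(successor) - EF(current) = 13 - 12 = 1

1


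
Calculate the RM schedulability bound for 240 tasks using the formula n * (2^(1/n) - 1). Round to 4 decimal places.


Compute 2^(1/240) = 1.0028922879
Subtract 1: 1.0028922879 - 1 = 0.0028922879
Multiply by n: 240 * 0.0028922879 = 0.6941490960
Round to 4 dp: 0.6941

0.6941


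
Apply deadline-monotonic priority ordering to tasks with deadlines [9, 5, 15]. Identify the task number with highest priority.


Sort tasks by relative deadline (ascending):
  Task 2: deadline = 5
  Task 1: deadline = 9
  Task 3: deadline = 15
Priority order (highest first): [2, 1, 3]
Highest priority task = 2

2


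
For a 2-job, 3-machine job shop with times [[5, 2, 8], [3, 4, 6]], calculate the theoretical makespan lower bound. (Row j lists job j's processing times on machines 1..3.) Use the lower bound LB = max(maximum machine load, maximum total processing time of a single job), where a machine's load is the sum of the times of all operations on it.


Machine loads:
  Machine 1: 5 + 3 = 8
  Machine 2: 2 + 4 = 6
  Machine 3: 8 + 6 = 14
Max machine load = 14
Job totals:
  Job 1: 15
  Job 2: 13
Max job total = 15
Lower bound = max(14, 15) = 15

15


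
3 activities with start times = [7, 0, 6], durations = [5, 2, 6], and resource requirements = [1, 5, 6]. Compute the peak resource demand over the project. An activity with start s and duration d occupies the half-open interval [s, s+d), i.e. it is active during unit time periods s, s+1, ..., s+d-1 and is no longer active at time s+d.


Each activity i is active on [start_i, start_i + duration_i).
Compute total resource usage per time slot:
  t=0: active resources = [5], total = 5
  t=1: active resources = [5], total = 5
  t=2: active resources = [], total = 0
  t=3: active resources = [], total = 0
  t=4: active resources = [], total = 0
  t=5: active resources = [], total = 0
  t=6: active resources = [6], total = 6
  t=7: active resources = [1, 6], total = 7
  t=8: active resources = [1, 6], total = 7
  t=9: active resources = [1, 6], total = 7
  t=10: active resources = [1, 6], total = 7
  t=11: active resources = [1, 6], total = 7
Peak resource demand = 7

7


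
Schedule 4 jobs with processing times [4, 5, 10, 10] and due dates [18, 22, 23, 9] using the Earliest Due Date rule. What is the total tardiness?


Sort by due date (EDD order): [(10, 9), (4, 18), (5, 22), (10, 23)]
Compute completion times and tardiness:
  Job 1: p=10, d=9, C=10, tardiness=max(0,10-9)=1
  Job 2: p=4, d=18, C=14, tardiness=max(0,14-18)=0
  Job 3: p=5, d=22, C=19, tardiness=max(0,19-22)=0
  Job 4: p=10, d=23, C=29, tardiness=max(0,29-23)=6
Total tardiness = 7

7


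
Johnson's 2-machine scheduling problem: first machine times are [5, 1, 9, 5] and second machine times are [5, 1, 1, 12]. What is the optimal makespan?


Apply Johnson's rule:
  Group 1 (a <= b): [(2, 1, 1), (1, 5, 5), (4, 5, 12)]
  Group 2 (a > b): [(3, 9, 1)]
Optimal job order: [2, 1, 4, 3]
Schedule:
  Job 2: M1 done at 1, M2 done at 2
  Job 1: M1 done at 6, M2 done at 11
  Job 4: M1 done at 11, M2 done at 23
  Job 3: M1 done at 20, M2 done at 24
Makespan = 24

24


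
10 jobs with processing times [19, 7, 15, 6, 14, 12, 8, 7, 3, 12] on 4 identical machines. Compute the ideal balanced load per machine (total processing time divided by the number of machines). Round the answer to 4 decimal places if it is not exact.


Total processing time = 19 + 7 + 15 + 6 + 14 + 12 + 8 + 7 + 3 + 12 = 103
Number of machines = 4
Ideal balanced load = 103 / 4 = 25.75

25.75


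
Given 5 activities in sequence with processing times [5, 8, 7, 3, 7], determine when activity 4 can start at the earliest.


Activity 4 starts after activities 1 through 3 complete.
Predecessor durations: [5, 8, 7]
ES = 5 + 8 + 7 = 20

20


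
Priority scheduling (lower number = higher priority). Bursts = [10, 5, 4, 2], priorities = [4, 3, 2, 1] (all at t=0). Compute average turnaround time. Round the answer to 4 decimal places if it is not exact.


Sort by priority (ascending = highest first):
Order: [(1, 2), (2, 4), (3, 5), (4, 10)]
Completion times:
  Priority 1, burst=2, C=2
  Priority 2, burst=4, C=6
  Priority 3, burst=5, C=11
  Priority 4, burst=10, C=21
Average turnaround = 40/4 = 10.0

10.0


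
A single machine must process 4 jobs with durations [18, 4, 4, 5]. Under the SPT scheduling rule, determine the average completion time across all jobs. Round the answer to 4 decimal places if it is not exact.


Sort jobs by processing time (SPT order): [4, 4, 5, 18]
Compute completion times sequentially:
  Job 1: processing = 4, completes at 4
  Job 2: processing = 4, completes at 8
  Job 3: processing = 5, completes at 13
  Job 4: processing = 18, completes at 31
Sum of completion times = 56
Average completion time = 56/4 = 14.0

14.0


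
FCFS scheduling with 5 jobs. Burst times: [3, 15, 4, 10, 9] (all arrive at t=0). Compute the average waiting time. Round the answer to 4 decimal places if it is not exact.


FCFS order (as given): [3, 15, 4, 10, 9]
Waiting times:
  Job 1: wait = 0
  Job 2: wait = 3
  Job 3: wait = 18
  Job 4: wait = 22
  Job 5: wait = 32
Sum of waiting times = 75
Average waiting time = 75/5 = 15.0

15.0


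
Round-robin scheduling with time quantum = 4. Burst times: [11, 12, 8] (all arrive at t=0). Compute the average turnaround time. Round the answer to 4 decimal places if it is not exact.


Time quantum = 4
Execution trace:
  J1 runs 4 units, time = 4
  J2 runs 4 units, time = 8
  J3 runs 4 units, time = 12
  J1 runs 4 units, time = 16
  J2 runs 4 units, time = 20
  J3 runs 4 units, time = 24
  J1 runs 3 units, time = 27
  J2 runs 4 units, time = 31
Finish times: [27, 31, 24]
Average turnaround = 82/3 = 27.3333

27.3333


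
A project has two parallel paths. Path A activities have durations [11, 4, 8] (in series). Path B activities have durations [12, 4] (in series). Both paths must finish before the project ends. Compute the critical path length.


Path A total = 11 + 4 + 8 = 23
Path B total = 12 + 4 = 16
Critical path = longest path = max(23, 16) = 23

23


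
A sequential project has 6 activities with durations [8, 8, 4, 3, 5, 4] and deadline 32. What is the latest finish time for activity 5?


LF(activity 5) = deadline - sum of successor durations
Successors: activities 6 through 6 with durations [4]
Sum of successor durations = 4
LF = 32 - 4 = 28

28


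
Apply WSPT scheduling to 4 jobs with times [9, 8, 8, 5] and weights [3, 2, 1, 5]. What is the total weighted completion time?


Compute p/w ratios and sort ascending (WSPT): [(5, 5), (9, 3), (8, 2), (8, 1)]
Compute weighted completion times:
  Job (p=5,w=5): C=5, w*C=5*5=25
  Job (p=9,w=3): C=14, w*C=3*14=42
  Job (p=8,w=2): C=22, w*C=2*22=44
  Job (p=8,w=1): C=30, w*C=1*30=30
Total weighted completion time = 141

141


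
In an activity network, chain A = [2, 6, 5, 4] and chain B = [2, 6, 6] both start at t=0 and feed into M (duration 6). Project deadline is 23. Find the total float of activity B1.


Forward pass: ES(B1) = sum of predecessors on chain B = 0
EF = ES + duration = 0 + 2 = 2
Backward pass: LF(M) = deadline = 23; LS(M) = 23 - 6 = 17
LF(B1) = LS(M) - sum(successors on chain B) = 17 - 12 = 5
LS = LF - duration = 5 - 2 = 3
Total float = LS - ES = 3 - 0 = 3

3


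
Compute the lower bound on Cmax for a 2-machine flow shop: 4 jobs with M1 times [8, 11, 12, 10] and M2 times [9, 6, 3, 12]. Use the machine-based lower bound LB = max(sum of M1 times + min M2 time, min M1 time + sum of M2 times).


LB1 = sum(M1 times) + min(M2 times) = 41 + 3 = 44
LB2 = min(M1 times) + sum(M2 times) = 8 + 30 = 38
Lower bound = max(LB1, LB2) = max(44, 38) = 44

44


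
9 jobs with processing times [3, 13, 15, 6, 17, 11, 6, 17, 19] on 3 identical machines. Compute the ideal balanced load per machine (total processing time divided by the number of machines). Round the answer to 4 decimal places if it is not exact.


Total processing time = 3 + 13 + 15 + 6 + 17 + 11 + 6 + 17 + 19 = 107
Number of machines = 3
Ideal balanced load = 107 / 3 = 35.6667

35.6667


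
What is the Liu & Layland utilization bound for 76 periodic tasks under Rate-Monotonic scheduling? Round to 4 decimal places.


Compute 2^(1/76) = 1.0091620748
Subtract 1: 1.0091620748 - 1 = 0.0091620748
Multiply by n: 76 * 0.0091620748 = 0.6963176848
Round to 4 dp: 0.6963

0.6963


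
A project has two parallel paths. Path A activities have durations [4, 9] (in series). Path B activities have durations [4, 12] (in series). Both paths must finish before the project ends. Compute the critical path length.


Path A total = 4 + 9 = 13
Path B total = 4 + 12 = 16
Critical path = longest path = max(13, 16) = 16

16


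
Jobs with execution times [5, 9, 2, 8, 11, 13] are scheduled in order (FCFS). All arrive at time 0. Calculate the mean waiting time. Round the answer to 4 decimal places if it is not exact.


FCFS order (as given): [5, 9, 2, 8, 11, 13]
Waiting times:
  Job 1: wait = 0
  Job 2: wait = 5
  Job 3: wait = 14
  Job 4: wait = 16
  Job 5: wait = 24
  Job 6: wait = 35
Sum of waiting times = 94
Average waiting time = 94/6 = 15.6667

15.6667


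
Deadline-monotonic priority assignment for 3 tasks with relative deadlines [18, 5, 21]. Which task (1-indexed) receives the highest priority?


Sort tasks by relative deadline (ascending):
  Task 2: deadline = 5
  Task 1: deadline = 18
  Task 3: deadline = 21
Priority order (highest first): [2, 1, 3]
Highest priority task = 2

2


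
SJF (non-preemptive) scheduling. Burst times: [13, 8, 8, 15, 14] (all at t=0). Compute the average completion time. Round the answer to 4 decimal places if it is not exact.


SJF order (ascending): [8, 8, 13, 14, 15]
Completion times:
  Job 1: burst=8, C=8
  Job 2: burst=8, C=16
  Job 3: burst=13, C=29
  Job 4: burst=14, C=43
  Job 5: burst=15, C=58
Average completion = 154/5 = 30.8

30.8


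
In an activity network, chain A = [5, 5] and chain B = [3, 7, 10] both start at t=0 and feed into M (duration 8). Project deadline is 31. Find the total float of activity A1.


Forward pass: ES(A1) = sum of predecessors on chain A = 0
EF = ES + duration = 0 + 5 = 5
Backward pass: LF(M) = deadline = 31; LS(M) = 31 - 8 = 23
LF(A1) = LS(M) - sum(successors on chain A) = 23 - 5 = 18
LS = LF - duration = 18 - 5 = 13
Total float = LS - ES = 13 - 0 = 13

13


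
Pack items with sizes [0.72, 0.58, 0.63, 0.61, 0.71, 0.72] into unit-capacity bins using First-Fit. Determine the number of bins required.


Place items sequentially using First-Fit:
  Item 0.72 -> new Bin 1
  Item 0.58 -> new Bin 2
  Item 0.63 -> new Bin 3
  Item 0.61 -> new Bin 4
  Item 0.71 -> new Bin 5
  Item 0.72 -> new Bin 6
Total bins used = 6

6


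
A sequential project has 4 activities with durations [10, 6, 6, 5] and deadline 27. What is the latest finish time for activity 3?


LF(activity 3) = deadline - sum of successor durations
Successors: activities 4 through 4 with durations [5]
Sum of successor durations = 5
LF = 27 - 5 = 22

22


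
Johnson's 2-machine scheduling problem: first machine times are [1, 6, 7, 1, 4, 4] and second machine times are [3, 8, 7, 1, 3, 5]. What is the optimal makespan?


Apply Johnson's rule:
  Group 1 (a <= b): [(1, 1, 3), (4, 1, 1), (6, 4, 5), (2, 6, 8), (3, 7, 7)]
  Group 2 (a > b): [(5, 4, 3)]
Optimal job order: [1, 4, 6, 2, 3, 5]
Schedule:
  Job 1: M1 done at 1, M2 done at 4
  Job 4: M1 done at 2, M2 done at 5
  Job 6: M1 done at 6, M2 done at 11
  Job 2: M1 done at 12, M2 done at 20
  Job 3: M1 done at 19, M2 done at 27
  Job 5: M1 done at 23, M2 done at 30
Makespan = 30

30


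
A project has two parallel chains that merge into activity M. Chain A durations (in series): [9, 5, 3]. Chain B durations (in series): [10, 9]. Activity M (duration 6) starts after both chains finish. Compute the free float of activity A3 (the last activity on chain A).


ES(A3) = sum of predecessors on chain A = 14
EF(A3) = ES + duration = 14 + 3 = 17
Successor of A3 is M. ES(M) = max(sum(A), sum(B)) = max(17, 19) = 19
Free float = ES(successor) - EF(current) = 19 - 17 = 2

2


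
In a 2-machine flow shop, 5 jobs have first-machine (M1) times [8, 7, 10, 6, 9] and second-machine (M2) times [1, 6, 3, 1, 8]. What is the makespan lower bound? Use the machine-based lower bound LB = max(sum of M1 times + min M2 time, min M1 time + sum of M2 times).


LB1 = sum(M1 times) + min(M2 times) = 40 + 1 = 41
LB2 = min(M1 times) + sum(M2 times) = 6 + 19 = 25
Lower bound = max(LB1, LB2) = max(41, 25) = 41

41


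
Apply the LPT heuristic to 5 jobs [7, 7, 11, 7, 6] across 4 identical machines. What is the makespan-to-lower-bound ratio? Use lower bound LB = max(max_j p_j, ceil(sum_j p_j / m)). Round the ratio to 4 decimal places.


LPT order: [11, 7, 7, 7, 6]
Machine loads after assignment: [11, 13, 7, 7]
LPT makespan = 13
Lower bound = max(max_job, ceil(total/4)) = max(11, 10) = 11
Ratio = 13 / 11 = 1.1818

1.1818


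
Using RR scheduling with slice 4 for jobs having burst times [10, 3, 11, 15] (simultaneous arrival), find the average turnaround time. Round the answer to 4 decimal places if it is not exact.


Time quantum = 4
Execution trace:
  J1 runs 4 units, time = 4
  J2 runs 3 units, time = 7
  J3 runs 4 units, time = 11
  J4 runs 4 units, time = 15
  J1 runs 4 units, time = 19
  J3 runs 4 units, time = 23
  J4 runs 4 units, time = 27
  J1 runs 2 units, time = 29
  J3 runs 3 units, time = 32
  J4 runs 4 units, time = 36
  J4 runs 3 units, time = 39
Finish times: [29, 7, 32, 39]
Average turnaround = 107/4 = 26.75

26.75


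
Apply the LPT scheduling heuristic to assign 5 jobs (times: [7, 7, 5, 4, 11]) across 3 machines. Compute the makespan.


Sort jobs in decreasing order (LPT): [11, 7, 7, 5, 4]
Assign each job to the least loaded machine:
  Machine 1: jobs [11], load = 11
  Machine 2: jobs [7, 5], load = 12
  Machine 3: jobs [7, 4], load = 11
Makespan = max load = 12

12


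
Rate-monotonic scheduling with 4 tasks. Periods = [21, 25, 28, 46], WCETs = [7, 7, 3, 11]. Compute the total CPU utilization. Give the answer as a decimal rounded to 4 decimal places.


Compute individual utilizations (exact fractions):
  Task 1: C/T = 7/21 = 1/3 (approx. 0.3333)
  Task 2: C/T = 7/25 (approx. 0.28)
  Task 3: C/T = 3/28 (approx. 0.1071)
  Task 4: C/T = 11/46 (approx. 0.2391)
Total utilization U = 1/3 + 7/25 + 3/28 + 11/46 = 46349/48300
Rounded to 4 decimal places: U = 0.9596
RM (Liu & Layland) bound for 4 tasks = 0.756828; compare with U = 46349/48300 (approx. 0.959607)
bound < U <= 1, so the RM sufficient condition is not met (inconclusive; an exact test such as response-time analysis is needed).

0.9596


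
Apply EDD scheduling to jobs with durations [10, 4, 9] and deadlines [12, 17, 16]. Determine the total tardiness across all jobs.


Sort by due date (EDD order): [(10, 12), (9, 16), (4, 17)]
Compute completion times and tardiness:
  Job 1: p=10, d=12, C=10, tardiness=max(0,10-12)=0
  Job 2: p=9, d=16, C=19, tardiness=max(0,19-16)=3
  Job 3: p=4, d=17, C=23, tardiness=max(0,23-17)=6
Total tardiness = 9

9


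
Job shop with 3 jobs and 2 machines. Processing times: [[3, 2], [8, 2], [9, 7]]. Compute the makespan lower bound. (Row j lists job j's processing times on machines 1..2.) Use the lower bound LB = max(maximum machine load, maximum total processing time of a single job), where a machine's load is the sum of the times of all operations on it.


Machine loads:
  Machine 1: 3 + 8 + 9 = 20
  Machine 2: 2 + 2 + 7 = 11
Max machine load = 20
Job totals:
  Job 1: 5
  Job 2: 10
  Job 3: 16
Max job total = 16
Lower bound = max(20, 16) = 20

20


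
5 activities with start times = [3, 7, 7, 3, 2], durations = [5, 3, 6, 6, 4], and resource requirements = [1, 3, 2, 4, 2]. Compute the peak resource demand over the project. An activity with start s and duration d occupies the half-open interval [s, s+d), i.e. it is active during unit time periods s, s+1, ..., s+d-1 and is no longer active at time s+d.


Each activity i is active on [start_i, start_i + duration_i).
Compute total resource usage per time slot:
  t=0: active resources = [], total = 0
  t=1: active resources = [], total = 0
  t=2: active resources = [2], total = 2
  t=3: active resources = [1, 4, 2], total = 7
  t=4: active resources = [1, 4, 2], total = 7
  t=5: active resources = [1, 4, 2], total = 7
  t=6: active resources = [1, 4], total = 5
  t=7: active resources = [1, 3, 2, 4], total = 10
  t=8: active resources = [3, 2, 4], total = 9
  t=9: active resources = [3, 2], total = 5
  t=10: active resources = [2], total = 2
  t=11: active resources = [2], total = 2
  t=12: active resources = [2], total = 2
Peak resource demand = 10

10


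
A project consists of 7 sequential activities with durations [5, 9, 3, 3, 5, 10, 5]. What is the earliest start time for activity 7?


Activity 7 starts after activities 1 through 6 complete.
Predecessor durations: [5, 9, 3, 3, 5, 10]
ES = 5 + 9 + 3 + 3 + 5 + 10 = 35

35


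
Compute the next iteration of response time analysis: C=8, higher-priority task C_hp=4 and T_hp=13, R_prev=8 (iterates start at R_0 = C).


R_next = C + ceil(R_prev / T_hp) * C_hp
ceil(8 / 13) = ceil(0.6154) = 1
Interference = 1 * 4 = 4
R_next = 8 + 4 = 12

12


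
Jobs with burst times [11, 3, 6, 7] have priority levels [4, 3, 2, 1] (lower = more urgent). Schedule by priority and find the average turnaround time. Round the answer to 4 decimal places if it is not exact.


Sort by priority (ascending = highest first):
Order: [(1, 7), (2, 6), (3, 3), (4, 11)]
Completion times:
  Priority 1, burst=7, C=7
  Priority 2, burst=6, C=13
  Priority 3, burst=3, C=16
  Priority 4, burst=11, C=27
Average turnaround = 63/4 = 15.75

15.75


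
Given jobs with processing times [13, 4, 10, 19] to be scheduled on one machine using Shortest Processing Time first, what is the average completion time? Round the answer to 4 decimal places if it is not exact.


Sort jobs by processing time (SPT order): [4, 10, 13, 19]
Compute completion times sequentially:
  Job 1: processing = 4, completes at 4
  Job 2: processing = 10, completes at 14
  Job 3: processing = 13, completes at 27
  Job 4: processing = 19, completes at 46
Sum of completion times = 91
Average completion time = 91/4 = 22.75

22.75


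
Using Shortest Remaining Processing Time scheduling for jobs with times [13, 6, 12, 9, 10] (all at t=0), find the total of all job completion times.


Since all jobs arrive at t=0, SRPT equals SPT ordering.
SPT order: [6, 9, 10, 12, 13]
Completion times:
  Job 1: p=6, C=6
  Job 2: p=9, C=15
  Job 3: p=10, C=25
  Job 4: p=12, C=37
  Job 5: p=13, C=50
Total completion time = 6 + 15 + 25 + 37 + 50 = 133

133


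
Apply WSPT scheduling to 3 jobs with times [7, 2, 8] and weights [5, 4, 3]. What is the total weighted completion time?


Compute p/w ratios and sort ascending (WSPT): [(2, 4), (7, 5), (8, 3)]
Compute weighted completion times:
  Job (p=2,w=4): C=2, w*C=4*2=8
  Job (p=7,w=5): C=9, w*C=5*9=45
  Job (p=8,w=3): C=17, w*C=3*17=51
Total weighted completion time = 104

104


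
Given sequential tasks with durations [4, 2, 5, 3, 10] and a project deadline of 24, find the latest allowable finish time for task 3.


LF(activity 3) = deadline - sum of successor durations
Successors: activities 4 through 5 with durations [3, 10]
Sum of successor durations = 13
LF = 24 - 13 = 11

11


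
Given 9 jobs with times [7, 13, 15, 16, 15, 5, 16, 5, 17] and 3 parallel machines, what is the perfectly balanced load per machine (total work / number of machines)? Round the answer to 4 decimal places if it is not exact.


Total processing time = 7 + 13 + 15 + 16 + 15 + 5 + 16 + 5 + 17 = 109
Number of machines = 3
Ideal balanced load = 109 / 3 = 36.3333

36.3333


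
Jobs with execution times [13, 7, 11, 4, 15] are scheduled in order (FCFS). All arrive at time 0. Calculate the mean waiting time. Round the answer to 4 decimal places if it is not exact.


FCFS order (as given): [13, 7, 11, 4, 15]
Waiting times:
  Job 1: wait = 0
  Job 2: wait = 13
  Job 3: wait = 20
  Job 4: wait = 31
  Job 5: wait = 35
Sum of waiting times = 99
Average waiting time = 99/5 = 19.8

19.8


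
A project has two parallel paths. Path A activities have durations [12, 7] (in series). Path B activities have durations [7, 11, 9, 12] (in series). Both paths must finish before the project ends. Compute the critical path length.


Path A total = 12 + 7 = 19
Path B total = 7 + 11 + 9 + 12 = 39
Critical path = longest path = max(19, 39) = 39

39


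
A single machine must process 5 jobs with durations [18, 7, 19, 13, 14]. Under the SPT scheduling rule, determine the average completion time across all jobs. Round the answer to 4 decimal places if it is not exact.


Sort jobs by processing time (SPT order): [7, 13, 14, 18, 19]
Compute completion times sequentially:
  Job 1: processing = 7, completes at 7
  Job 2: processing = 13, completes at 20
  Job 3: processing = 14, completes at 34
  Job 4: processing = 18, completes at 52
  Job 5: processing = 19, completes at 71
Sum of completion times = 184
Average completion time = 184/5 = 36.8

36.8


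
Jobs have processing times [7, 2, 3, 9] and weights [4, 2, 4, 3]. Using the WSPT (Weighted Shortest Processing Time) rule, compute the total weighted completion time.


Compute p/w ratios and sort ascending (WSPT): [(3, 4), (2, 2), (7, 4), (9, 3)]
Compute weighted completion times:
  Job (p=3,w=4): C=3, w*C=4*3=12
  Job (p=2,w=2): C=5, w*C=2*5=10
  Job (p=7,w=4): C=12, w*C=4*12=48
  Job (p=9,w=3): C=21, w*C=3*21=63
Total weighted completion time = 133

133


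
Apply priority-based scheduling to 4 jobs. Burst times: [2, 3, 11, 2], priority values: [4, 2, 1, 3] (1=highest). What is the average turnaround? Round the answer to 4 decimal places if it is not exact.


Sort by priority (ascending = highest first):
Order: [(1, 11), (2, 3), (3, 2), (4, 2)]
Completion times:
  Priority 1, burst=11, C=11
  Priority 2, burst=3, C=14
  Priority 3, burst=2, C=16
  Priority 4, burst=2, C=18
Average turnaround = 59/4 = 14.75

14.75


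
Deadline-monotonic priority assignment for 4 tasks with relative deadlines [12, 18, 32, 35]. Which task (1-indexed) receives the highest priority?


Sort tasks by relative deadline (ascending):
  Task 1: deadline = 12
  Task 2: deadline = 18
  Task 3: deadline = 32
  Task 4: deadline = 35
Priority order (highest first): [1, 2, 3, 4]
Highest priority task = 1

1


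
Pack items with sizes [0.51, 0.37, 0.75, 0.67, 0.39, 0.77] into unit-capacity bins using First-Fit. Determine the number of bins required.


Place items sequentially using First-Fit:
  Item 0.51 -> new Bin 1
  Item 0.37 -> Bin 1 (now 0.88)
  Item 0.75 -> new Bin 2
  Item 0.67 -> new Bin 3
  Item 0.39 -> new Bin 4
  Item 0.77 -> new Bin 5
Total bins used = 5

5


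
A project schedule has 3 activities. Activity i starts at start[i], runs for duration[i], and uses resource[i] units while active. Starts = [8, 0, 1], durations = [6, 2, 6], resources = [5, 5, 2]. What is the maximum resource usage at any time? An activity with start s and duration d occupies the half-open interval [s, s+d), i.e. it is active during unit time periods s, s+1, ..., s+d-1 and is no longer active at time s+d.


Each activity i is active on [start_i, start_i + duration_i).
Compute total resource usage per time slot:
  t=0: active resources = [5], total = 5
  t=1: active resources = [5, 2], total = 7
  t=2: active resources = [2], total = 2
  t=3: active resources = [2], total = 2
  t=4: active resources = [2], total = 2
  t=5: active resources = [2], total = 2
  t=6: active resources = [2], total = 2
  t=7: active resources = [], total = 0
  t=8: active resources = [5], total = 5
  t=9: active resources = [5], total = 5
  t=10: active resources = [5], total = 5
  t=11: active resources = [5], total = 5
  t=12: active resources = [5], total = 5
  t=13: active resources = [5], total = 5
Peak resource demand = 7

7


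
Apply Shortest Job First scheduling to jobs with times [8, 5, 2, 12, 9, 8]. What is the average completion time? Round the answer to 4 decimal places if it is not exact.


SJF order (ascending): [2, 5, 8, 8, 9, 12]
Completion times:
  Job 1: burst=2, C=2
  Job 2: burst=5, C=7
  Job 3: burst=8, C=15
  Job 4: burst=8, C=23
  Job 5: burst=9, C=32
  Job 6: burst=12, C=44
Average completion = 123/6 = 20.5

20.5


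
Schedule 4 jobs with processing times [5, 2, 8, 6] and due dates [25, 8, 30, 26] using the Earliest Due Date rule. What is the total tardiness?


Sort by due date (EDD order): [(2, 8), (5, 25), (6, 26), (8, 30)]
Compute completion times and tardiness:
  Job 1: p=2, d=8, C=2, tardiness=max(0,2-8)=0
  Job 2: p=5, d=25, C=7, tardiness=max(0,7-25)=0
  Job 3: p=6, d=26, C=13, tardiness=max(0,13-26)=0
  Job 4: p=8, d=30, C=21, tardiness=max(0,21-30)=0
Total tardiness = 0

0


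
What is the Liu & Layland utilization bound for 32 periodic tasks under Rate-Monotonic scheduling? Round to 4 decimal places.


Compute 2^(1/32) = 1.0218971487
Subtract 1: 1.0218971487 - 1 = 0.0218971487
Multiply by n: 32 * 0.0218971487 = 0.7007087584
Round to 4 dp: 0.7007

0.7007


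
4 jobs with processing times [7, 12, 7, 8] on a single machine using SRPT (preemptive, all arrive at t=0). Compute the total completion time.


Since all jobs arrive at t=0, SRPT equals SPT ordering.
SPT order: [7, 7, 8, 12]
Completion times:
  Job 1: p=7, C=7
  Job 2: p=7, C=14
  Job 3: p=8, C=22
  Job 4: p=12, C=34
Total completion time = 7 + 14 + 22 + 34 = 77

77


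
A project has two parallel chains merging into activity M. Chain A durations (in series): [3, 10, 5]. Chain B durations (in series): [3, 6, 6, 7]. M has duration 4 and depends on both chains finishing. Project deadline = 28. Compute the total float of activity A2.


Forward pass: ES(A2) = sum of predecessors on chain A = 3
EF = ES + duration = 3 + 10 = 13
Backward pass: LF(M) = deadline = 28; LS(M) = 28 - 4 = 24
LF(A2) = LS(M) - sum(successors on chain A) = 24 - 5 = 19
LS = LF - duration = 19 - 10 = 9
Total float = LS - ES = 9 - 3 = 6

6
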